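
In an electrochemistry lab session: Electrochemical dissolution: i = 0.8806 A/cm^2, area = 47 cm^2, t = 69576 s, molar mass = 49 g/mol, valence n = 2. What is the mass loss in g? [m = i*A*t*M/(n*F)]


Apply Faraday's law: m = i*A*t*M / (n*F)
Total charge passed Q = i*A*t = 0.8806*47*69576 = 2879625.4032 C
m = Q*M/(n*F) = 2879625.4032*49/(2*96485) = 731.21026 g

731.21026 g


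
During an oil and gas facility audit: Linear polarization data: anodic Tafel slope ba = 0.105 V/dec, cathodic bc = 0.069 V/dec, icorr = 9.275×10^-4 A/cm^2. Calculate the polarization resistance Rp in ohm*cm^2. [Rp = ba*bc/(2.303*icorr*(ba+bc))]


Apply the Stern-Geary equation: Rp = ba*bc / (2.303*icorr*(ba+bc))
ba*bc = 0.105*0.069 = 0.007245
ba+bc = 0.174; 2.303*icorr*(ba+bc) = 2.303*9.275×10^-4*0.174 = 3.7166965×10^-4
Rp = 0.007245 / 3.7166965×10^-4 = 19.5 ohm*cm^2

19.5 ohm*cm^2


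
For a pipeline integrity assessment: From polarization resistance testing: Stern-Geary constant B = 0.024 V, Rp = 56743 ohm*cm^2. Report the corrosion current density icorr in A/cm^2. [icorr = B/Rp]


Apply the Stern-Geary relation: icorr = B / Rp
icorr = 0.024 / 56743 = 4.23×10^-7 A/cm^2

4.23×10^-7 A/cm^2


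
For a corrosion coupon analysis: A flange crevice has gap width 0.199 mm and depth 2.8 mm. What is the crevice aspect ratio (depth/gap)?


Aspect ratio = depth / gap
Ratio = 2.8 / 0.199 = 14.1

14.1


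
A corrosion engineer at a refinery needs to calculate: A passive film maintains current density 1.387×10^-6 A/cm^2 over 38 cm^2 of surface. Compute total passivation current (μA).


I = i_pass * A, then convert A → μA (×10^6)
I = 1.387×10^-6 * 38 * 10^6 = 52.71 μA

52.71 μA


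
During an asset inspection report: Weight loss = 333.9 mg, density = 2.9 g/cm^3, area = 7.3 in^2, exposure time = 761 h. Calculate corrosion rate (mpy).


Apply the mpy weight-loss relation: CR = 534 * W / (D * A * T)
Numerator: 534 * 333.9 = 178302.6
Denominator: 2.9 * 7.3 * 761 = 16110.37
CR = 178302.6 / 16110.37 = 11.0676 mpy

11.0676 mpy


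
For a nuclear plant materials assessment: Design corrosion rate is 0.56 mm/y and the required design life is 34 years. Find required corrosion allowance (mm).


Corrosion allowance = CR × design life
CA = 0.56 * 34 = 19.04 mm

19.04 mm


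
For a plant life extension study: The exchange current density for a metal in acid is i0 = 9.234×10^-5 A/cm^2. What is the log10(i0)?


i0 = 9.234×10^-5 A/cm^2
log10(i0) = -4.035

-4.035


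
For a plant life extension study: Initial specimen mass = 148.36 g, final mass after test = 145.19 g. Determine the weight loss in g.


Weight loss = initial − final
WL = 148.36 − 145.19 = 3.17 g

3.17 g


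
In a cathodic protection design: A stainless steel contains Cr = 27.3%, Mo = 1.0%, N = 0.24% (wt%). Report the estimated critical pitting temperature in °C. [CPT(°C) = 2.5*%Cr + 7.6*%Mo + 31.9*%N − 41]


Apply the ASTM G48 empirical CPT estimate: CPT(°C) = 2.5*%Cr + 7.6*%Mo + 31.9*%N − 41
2.5*27.3 = 68.25; 7.6*1.0 = 7.6; 31.9*0.24 = 7.656
CPT = 68.25 + 7.6 + 7.656 − 41 = 42.506 °C
Rounded to 0.1 °C: CPT ≈ 42.5 °C

42.5 °C


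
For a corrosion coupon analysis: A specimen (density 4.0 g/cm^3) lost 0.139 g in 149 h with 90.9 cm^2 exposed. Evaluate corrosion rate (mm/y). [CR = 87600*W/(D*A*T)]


Apply the mm/y weight-loss relation: CR = 87600 * W / (D * A * T)
Numerator: 87600 * 0.139 = 12176.4
Denominator: 4.0 * 90.9 * 149 = 54176.4
CR = 12176.4 / 54176.4 = 0.2248 mm/y

0.2248 mm/y


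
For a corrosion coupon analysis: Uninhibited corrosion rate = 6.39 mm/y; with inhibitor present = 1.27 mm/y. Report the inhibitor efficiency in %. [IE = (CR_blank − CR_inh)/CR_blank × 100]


Apply the inhibitor-efficiency definition: IE = (CR_blank − CR_inh)/CR_blank × 100
IE = (6.39 − 1.27) / 6.39 × 100
IE = 5.12 / 6.39 × 100 = 80.1 %

80.1 %


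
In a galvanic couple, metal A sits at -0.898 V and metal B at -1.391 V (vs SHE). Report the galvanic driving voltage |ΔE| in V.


Driving voltage is the absolute potential difference.
|ΔE| = |-0.898 − (-1.391)| = 0.493 V

0.493 V


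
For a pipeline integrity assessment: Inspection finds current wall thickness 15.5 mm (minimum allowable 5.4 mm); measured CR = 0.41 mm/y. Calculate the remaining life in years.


Apply the remaining-life relation: RL = (t_current − t_min) / CR
RL = (15.5 − 5.4) / 0.41 = 10.1 / 0.41 = 24.6 years

24.6 years


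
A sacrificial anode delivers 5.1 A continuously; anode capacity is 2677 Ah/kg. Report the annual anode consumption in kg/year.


Annual consumption = current * hours per year / capacity
Rate = 5.1 * 8760 / 2677 = 16.7 kg/year

16.7 kg/year


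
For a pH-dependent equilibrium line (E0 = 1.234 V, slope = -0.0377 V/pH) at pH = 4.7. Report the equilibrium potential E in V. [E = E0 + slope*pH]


Apply the Pourbaix line equation: E = E0 + slope*pH
E = 1.234 + (-0.0377)*4.7 = 1.234 + (-0.17719) = 1.05681 V
Rounded to 3 decimal places: E = 1.057 V

1.057 V


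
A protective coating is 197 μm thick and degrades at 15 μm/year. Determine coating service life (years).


Service life = thickness / degradation rate
Life = 197 / 15 = 13.1 years

13.1 years


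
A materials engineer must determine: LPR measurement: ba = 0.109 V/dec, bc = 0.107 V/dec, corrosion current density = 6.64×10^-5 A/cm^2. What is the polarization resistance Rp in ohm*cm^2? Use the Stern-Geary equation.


Apply the Stern-Geary equation: Rp = ba*bc / (2.303*icorr*(ba+bc))
ba*bc = 0.109*0.107 = 0.011663
ba+bc = 0.216; 2.303*icorr*(ba+bc) = 2.303*6.64×10^-5*0.216 = 3.3030547×10^-5
Rp = 0.011663 / 3.3030547×10^-5 = 353.1 ohm*cm^2

353.1 ohm*cm^2


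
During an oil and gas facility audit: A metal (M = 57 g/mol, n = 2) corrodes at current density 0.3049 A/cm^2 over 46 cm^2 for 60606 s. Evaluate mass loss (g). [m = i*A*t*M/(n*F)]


Apply Faraday's law: m = i*A*t*M / (n*F)
Total charge passed Q = i*A*t = 0.3049*46*60606 = 850023.3924 C
m = Q*M/(n*F) = 850023.3924*57/(2*96485) = 251.082 g

251.082 g


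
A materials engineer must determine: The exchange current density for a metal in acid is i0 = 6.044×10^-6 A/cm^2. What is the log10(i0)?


i0 = 6.044×10^-6 A/cm^2
log10(i0) = -5.219

-5.219


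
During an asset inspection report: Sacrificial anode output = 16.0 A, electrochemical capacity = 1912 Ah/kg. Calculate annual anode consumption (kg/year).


Annual consumption = current * hours per year / capacity
Rate = 16.0 * 8760 / 1912 = 73.3 kg/year

73.3 kg/year


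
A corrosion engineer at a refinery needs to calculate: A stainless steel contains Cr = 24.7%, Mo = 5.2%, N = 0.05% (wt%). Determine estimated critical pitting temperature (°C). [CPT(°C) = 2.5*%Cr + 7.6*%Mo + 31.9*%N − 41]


Apply the ASTM G48 empirical CPT estimate: CPT(°C) = 2.5*%Cr + 7.6*%Mo + 31.9*%N − 41
2.5*24.7 = 61.75; 7.6*5.2 = 39.52; 31.9*0.05 = 1.595
CPT = 61.75 + 39.52 + 1.595 − 41 = 61.865 °C
Rounded to 0.1 °C: CPT ≈ 61.9 °C

61.9 °C


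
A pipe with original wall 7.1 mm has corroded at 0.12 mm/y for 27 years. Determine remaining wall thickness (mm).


Remaining wall = original − CR × time
t = 7.1 − 0.12*27 = 7.1 − 3.24 = 3.86 mm

3.86 mm


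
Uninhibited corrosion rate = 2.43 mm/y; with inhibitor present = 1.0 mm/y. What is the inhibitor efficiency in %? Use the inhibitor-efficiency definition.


Apply the inhibitor-efficiency definition: IE = (CR_blank − CR_inh)/CR_blank × 100
IE = (2.43 − 1.0) / 2.43 × 100
IE = 1.43 / 2.43 × 100 = 58.8 %

58.8 %


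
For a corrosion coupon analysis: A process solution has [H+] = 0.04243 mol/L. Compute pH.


pH = −log10[H+]
pH = −log10(0.04243) = 1.37

1.37


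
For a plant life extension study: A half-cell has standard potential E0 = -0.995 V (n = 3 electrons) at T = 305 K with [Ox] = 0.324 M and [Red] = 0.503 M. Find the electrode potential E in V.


Apply the Nernst equation: E = E0 + (RT/nF)*ln([Ox]/[Red])
Step 1: RT/nF = 8.314*305/(3*96485) = 0.0087605 V
Step 2: [Ox]/[Red] = 0.324/0.503 = 0.644135
Step 3: ln(0.644135) = -0.439847
Step 4: correction = 0.0087605 * -0.439847 = -0.004 V
E = -0.995 + -0.004 = -0.999 V

-0.999 V


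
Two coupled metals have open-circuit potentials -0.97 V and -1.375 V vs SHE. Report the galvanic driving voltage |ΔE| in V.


Driving voltage is the absolute potential difference.
|ΔE| = |-0.97 − (-1.375)| = 0.405 V

0.405 V


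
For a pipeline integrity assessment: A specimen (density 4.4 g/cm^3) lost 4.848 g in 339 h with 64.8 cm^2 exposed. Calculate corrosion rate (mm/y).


Apply the mm/y weight-loss relation: CR = 87600 * W / (D * A * T)
Numerator: 87600 * 4.848 = 424684.8
Denominator: 4.4 * 64.8 * 339 = 96655.68
CR = 424684.8 / 96655.68 = 4.39379 mm/y

4.39379 mm/y


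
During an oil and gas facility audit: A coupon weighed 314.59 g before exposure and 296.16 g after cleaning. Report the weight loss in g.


Weight loss = initial − final
WL = 314.59 − 296.16 = 18.43 g

18.43 g


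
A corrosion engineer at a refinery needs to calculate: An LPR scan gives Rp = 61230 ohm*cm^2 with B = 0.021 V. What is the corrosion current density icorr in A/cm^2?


Apply the Stern-Geary relation: icorr = B / Rp
icorr = 0.021 / 61230 = 3.43×10^-7 A/cm^2

3.43×10^-7 A/cm^2


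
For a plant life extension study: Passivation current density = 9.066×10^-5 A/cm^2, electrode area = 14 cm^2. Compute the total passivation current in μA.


I = i_pass * A, then convert A → μA (×10^6)
I = 9.066×10^-5 * 14 * 10^6 = 1269.24 μA

1269.24 μA


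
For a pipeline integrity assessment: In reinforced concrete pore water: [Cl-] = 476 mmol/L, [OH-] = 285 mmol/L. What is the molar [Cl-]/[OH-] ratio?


Threshold parameter = [Cl-] / [OH-] (molar basis; both in mmol/L, so units cancel)
Ratio = 476 / 285 = 1.67

1.67


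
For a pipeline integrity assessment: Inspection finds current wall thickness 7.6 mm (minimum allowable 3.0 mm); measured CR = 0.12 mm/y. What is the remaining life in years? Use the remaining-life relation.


Apply the remaining-life relation: RL = (t_current − t_min) / CR
RL = (7.6 − 3.0) / 0.12 = 4.6 / 0.12 = 38.3 years

38.3 years


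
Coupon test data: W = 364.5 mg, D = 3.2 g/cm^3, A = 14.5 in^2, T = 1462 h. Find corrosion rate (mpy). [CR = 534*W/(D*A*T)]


Apply the mpy weight-loss relation: CR = 534 * W / (D * A * T)
Numerator: 534 * 364.5 = 194643.0
Denominator: 3.2 * 14.5 * 1462 = 67836.8
CR = 194643.0 / 67836.8 = 2.8693 mpy

2.8693 mpy


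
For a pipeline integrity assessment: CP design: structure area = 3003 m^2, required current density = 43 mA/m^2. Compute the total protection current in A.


I = area * current density, then convert mA → A (÷1000)
I = 3003 * 43 / 1000 = 129.13 A

129.13 A


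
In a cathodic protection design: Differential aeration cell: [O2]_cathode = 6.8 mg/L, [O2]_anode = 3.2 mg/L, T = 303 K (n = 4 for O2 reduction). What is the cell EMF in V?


Apply the Nernst concentration-cell relation: E = (RT/nF)*ln(C_cathode/C_anode)
RT/nF = 8.314*303/(4*96485) = 0.00652729 V
ln(6.8/3.2) = 0.75377
E = 0.00652729 * 0.75377 = 0.00492 V

0.00492 V


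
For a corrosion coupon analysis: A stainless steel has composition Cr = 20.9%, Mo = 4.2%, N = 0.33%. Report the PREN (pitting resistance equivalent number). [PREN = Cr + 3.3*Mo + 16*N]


Apply the PREN formula: PREN = Cr + 3.3*Mo + 16*N
PREN = 20.9 + 3.3*4.2 + 16*0.33
PREN = 20.9 + 13.86 + 5.28 = 40.04

40.04


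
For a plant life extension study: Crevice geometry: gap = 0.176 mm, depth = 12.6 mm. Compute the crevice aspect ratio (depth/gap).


Aspect ratio = depth / gap
Ratio = 12.6 / 0.176 = 71.6

71.6


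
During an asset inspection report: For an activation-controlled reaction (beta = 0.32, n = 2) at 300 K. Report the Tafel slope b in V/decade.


Apply the Tafel slope relation: b = 2.303*R*T/(beta*n*F)
Numerator: 2.303 * 8.314 * 300 = 5744.14
Denominator: 0.32 * 2 * 96485 = 61750.4
b = 5744.14 / 61750.4 = 0.093 V/decade

0.093 V/decade


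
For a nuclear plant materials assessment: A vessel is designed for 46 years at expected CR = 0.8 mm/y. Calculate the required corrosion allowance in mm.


Corrosion allowance = CR × design life
CA = 0.8 * 46 = 36.8 mm

36.8 mm


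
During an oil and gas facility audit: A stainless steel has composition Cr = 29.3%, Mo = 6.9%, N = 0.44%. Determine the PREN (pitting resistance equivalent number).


Apply the PREN formula: PREN = Cr + 3.3*Mo + 16*N
PREN = 29.3 + 3.3*6.9 + 16*0.44
PREN = 29.3 + 22.77 + 7.04 = 59.11

59.11


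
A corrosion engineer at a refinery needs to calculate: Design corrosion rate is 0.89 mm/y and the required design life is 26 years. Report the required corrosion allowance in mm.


Corrosion allowance = CR × design life
CA = 0.89 * 26 = 23.14 mm

23.14 mm


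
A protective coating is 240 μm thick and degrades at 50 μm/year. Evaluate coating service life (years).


Service life = thickness / degradation rate
Life = 240 / 50 = 4.8 years

4.8 years


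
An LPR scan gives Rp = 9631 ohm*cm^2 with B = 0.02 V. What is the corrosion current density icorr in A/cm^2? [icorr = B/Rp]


Apply the Stern-Geary relation: icorr = B / Rp
icorr = 0.02 / 9631 = 2.077×10^-6 A/cm^2

2.077×10^-6 A/cm^2


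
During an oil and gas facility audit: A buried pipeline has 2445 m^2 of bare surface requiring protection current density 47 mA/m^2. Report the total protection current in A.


I = area * current density, then convert mA → A (÷1000)
I = 2445 * 47 / 1000 = 114.92 A

114.92 A


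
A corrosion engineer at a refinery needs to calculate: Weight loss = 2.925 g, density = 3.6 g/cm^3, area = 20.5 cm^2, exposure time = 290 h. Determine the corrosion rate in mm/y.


Apply the mm/y weight-loss relation: CR = 87600 * W / (D * A * T)
Numerator: 87600 * 2.925 = 256230.0
Denominator: 3.6 * 20.5 * 290 = 21402.0
CR = 256230.0 / 21402.0 = 11.972246 mm/y

11.972246 mm/y


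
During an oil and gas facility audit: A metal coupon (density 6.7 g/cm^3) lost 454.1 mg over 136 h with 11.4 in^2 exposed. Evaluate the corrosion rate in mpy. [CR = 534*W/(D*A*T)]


Apply the mpy weight-loss relation: CR = 534 * W / (D * A * T)
Numerator: 534 * 454.1 = 242489.4
Denominator: 6.7 * 11.4 * 136 = 10387.68
CR = 242489.4 / 10387.68 = 23.34394 mpy

23.34394 mpy


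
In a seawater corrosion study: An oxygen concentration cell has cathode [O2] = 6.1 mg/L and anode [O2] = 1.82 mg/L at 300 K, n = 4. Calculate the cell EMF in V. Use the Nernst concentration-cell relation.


Apply the Nernst concentration-cell relation: E = (RT/nF)*ln(C_cathode/C_anode)
RT/nF = 8.314*300/(4*96485) = 0.00646266 V
ln(6.1/1.82) = 1.20945
E = 0.00646266 * 1.20945 = 0.00782 V

0.00782 V


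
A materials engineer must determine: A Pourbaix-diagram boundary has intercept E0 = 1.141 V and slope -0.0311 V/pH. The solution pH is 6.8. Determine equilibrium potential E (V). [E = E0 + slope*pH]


Apply the Pourbaix line equation: E = E0 + slope*pH
E = 1.141 + (-0.0311)*6.8 = 1.141 + (-0.21148) = 0.92952 V
Rounded to 4 decimal places: E = 0.9295 V

0.9295 V


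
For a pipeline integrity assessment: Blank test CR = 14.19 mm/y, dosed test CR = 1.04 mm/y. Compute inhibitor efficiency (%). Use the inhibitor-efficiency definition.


Apply the inhibitor-efficiency definition: IE = (CR_blank − CR_inh)/CR_blank × 100
IE = (14.19 − 1.04) / 14.19 × 100
IE = 13.15 / 14.19 × 100 = 92.7 %

92.7 %


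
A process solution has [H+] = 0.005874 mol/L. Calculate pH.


pH = −log10[H+]
pH = −log10(0.005874) = 2.23

2.23


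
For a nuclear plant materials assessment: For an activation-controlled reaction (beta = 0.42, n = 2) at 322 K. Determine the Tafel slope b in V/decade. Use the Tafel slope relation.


Apply the Tafel slope relation: b = 2.303*R*T/(beta*n*F)
Numerator: 2.303 * 8.314 * 322 = 6165.38
Denominator: 0.42 * 2 * 96485 = 81047.4
b = 6165.38 / 81047.4 = 0.076 V/decade

0.076 V/decade


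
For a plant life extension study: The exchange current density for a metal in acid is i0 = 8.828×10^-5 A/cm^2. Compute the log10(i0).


i0 = 8.828×10^-5 A/cm^2
log10(i0) = -4.054

-4.054


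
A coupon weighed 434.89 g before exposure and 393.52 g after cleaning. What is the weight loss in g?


Weight loss = initial − final
WL = 434.89 − 393.52 = 41.37 g

41.37 g


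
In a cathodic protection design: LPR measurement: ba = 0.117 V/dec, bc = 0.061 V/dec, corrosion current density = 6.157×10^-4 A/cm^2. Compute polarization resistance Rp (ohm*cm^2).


Apply the Stern-Geary equation: Rp = ba*bc / (2.303*icorr*(ba+bc))
ba*bc = 0.117*0.061 = 0.007137
ba+bc = 0.178; 2.303*icorr*(ba+bc) = 2.303*6.157×10^-4*0.178 = 2.5239636×10^-4
Rp = 0.007137 / 2.5239636×10^-4 = 28.3 ohm*cm^2

28.3 ohm*cm^2


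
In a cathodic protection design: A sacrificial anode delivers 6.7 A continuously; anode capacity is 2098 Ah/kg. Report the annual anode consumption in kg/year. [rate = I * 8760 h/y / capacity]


Annual consumption = current * hours per year / capacity
Rate = 6.7 * 8760 / 2098 = 28.0 kg/year

28.0 kg/year


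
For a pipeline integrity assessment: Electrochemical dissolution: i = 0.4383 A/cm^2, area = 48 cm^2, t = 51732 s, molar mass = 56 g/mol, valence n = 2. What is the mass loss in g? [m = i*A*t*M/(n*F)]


Apply Faraday's law: m = i*A*t*M / (n*F)
Total charge passed Q = i*A*t = 0.4383*48*51732 = 1088358.5088 C
m = Q*M/(n*F) = 1088358.5088*56/(2*96485) = 315.84224 g

315.84224 g


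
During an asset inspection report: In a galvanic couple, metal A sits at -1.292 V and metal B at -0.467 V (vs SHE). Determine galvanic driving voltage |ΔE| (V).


Driving voltage is the absolute potential difference.
|ΔE| = |-1.292 − (-0.467)| = 0.825 V

0.825 V


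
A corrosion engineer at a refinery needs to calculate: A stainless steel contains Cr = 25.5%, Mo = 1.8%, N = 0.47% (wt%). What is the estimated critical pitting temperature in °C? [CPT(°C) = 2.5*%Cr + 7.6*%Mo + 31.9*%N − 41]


Apply the ASTM G48 empirical CPT estimate: CPT(°C) = 2.5*%Cr + 7.6*%Mo + 31.9*%N − 41
2.5*25.5 = 63.75; 7.6*1.8 = 13.68; 31.9*0.47 = 14.993
CPT = 63.75 + 13.68 + 14.993 − 41 = 51.423 °C
Rounded to 0.1 °C: CPT ≈ 51.4 °C

51.4 °C


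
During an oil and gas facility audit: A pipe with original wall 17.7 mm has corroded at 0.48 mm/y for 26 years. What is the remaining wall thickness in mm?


Remaining wall = original − CR × time
t = 17.7 − 0.48*26 = 17.7 − 12.48 = 5.22 mm

5.22 mm


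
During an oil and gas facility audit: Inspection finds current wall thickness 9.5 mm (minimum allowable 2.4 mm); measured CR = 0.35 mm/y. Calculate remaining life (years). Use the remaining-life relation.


Apply the remaining-life relation: RL = (t_current − t_min) / CR
RL = (9.5 − 2.4) / 0.35 = 7.1 / 0.35 = 20.3 years

20.3 years


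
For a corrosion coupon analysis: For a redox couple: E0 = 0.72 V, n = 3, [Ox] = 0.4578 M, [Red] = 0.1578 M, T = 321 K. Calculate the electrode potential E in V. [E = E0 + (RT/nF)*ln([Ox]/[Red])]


Apply the Nernst equation: E = E0 + (RT/nF)*ln([Ox]/[Red])
Step 1: RT/nF = 8.314*321/(3*96485) = 0.00922007 V
Step 2: [Ox]/[Red] = 0.4578/0.1578 = 2.901141
Step 3: ln(2.901141) = 1.065104
Step 4: correction = 0.00922007 * 1.065104 = 0.0098 V
E = 0.72 + 0.0098 = 0.7298 V

0.7298 V


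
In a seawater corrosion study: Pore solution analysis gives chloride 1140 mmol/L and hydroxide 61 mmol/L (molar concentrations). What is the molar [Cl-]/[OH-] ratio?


Threshold parameter = [Cl-] / [OH-] (molar basis; both in mmol/L, so units cancel)
Ratio = 1140 / 61 = 18.69

18.69


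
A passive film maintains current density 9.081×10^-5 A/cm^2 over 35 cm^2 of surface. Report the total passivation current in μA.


I = i_pass * A, then convert A → μA (×10^6)
I = 9.081×10^-5 * 35 * 10^6 = 3178.35 μA

3178.35 μA


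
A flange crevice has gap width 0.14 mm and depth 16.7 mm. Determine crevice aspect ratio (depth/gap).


Aspect ratio = depth / gap
Ratio = 16.7 / 0.14 = 119.3

119.3


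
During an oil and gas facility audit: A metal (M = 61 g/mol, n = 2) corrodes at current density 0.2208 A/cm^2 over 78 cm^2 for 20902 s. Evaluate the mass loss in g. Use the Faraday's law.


Apply Faraday's law: m = i*A*t*M / (n*F)
Total charge passed Q = i*A*t = 0.2208*78*20902 = 359982.6048 C
m = Q*M/(n*F) = 359982.6048*61/(2*96485) = 113.79457 g

113.79457 g


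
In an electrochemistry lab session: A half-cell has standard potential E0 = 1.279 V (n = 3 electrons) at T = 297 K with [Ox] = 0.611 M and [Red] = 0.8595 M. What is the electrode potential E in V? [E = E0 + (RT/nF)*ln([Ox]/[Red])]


Apply the Nernst equation: E = E0 + (RT/nF)*ln([Ox]/[Red])
Step 1: RT/nF = 8.314*297/(3*96485) = 0.00853071 V
Step 2: [Ox]/[Red] = 0.611/0.8595 = 0.710878
Step 3: ln(0.710878) = -0.341254
Step 4: correction = 0.00853071 * -0.341254 = -0.0029 V
E = 1.279 + -0.0029 = 1.2761 V

1.2761 V


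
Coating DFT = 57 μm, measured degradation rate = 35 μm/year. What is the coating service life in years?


Service life = thickness / degradation rate
Life = 57 / 35 = 1.6 years

1.6 years


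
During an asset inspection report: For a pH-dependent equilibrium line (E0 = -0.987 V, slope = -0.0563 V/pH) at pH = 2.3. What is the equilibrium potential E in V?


Apply the Pourbaix line equation: E = E0 + slope*pH
E = -0.987 + (-0.0563)*2.3 = -0.987 + (-0.12949) = -1.11649 V
Rounded to 3 decimal places: E = -1.116 V

-1.116 V


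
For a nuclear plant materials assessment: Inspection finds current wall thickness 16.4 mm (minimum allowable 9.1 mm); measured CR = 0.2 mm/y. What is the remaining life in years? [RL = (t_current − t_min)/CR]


Apply the remaining-life relation: RL = (t_current − t_min) / CR
RL = (16.4 − 9.1) / 0.2 = 7.3 / 0.2 = 36.5 years

36.5 years


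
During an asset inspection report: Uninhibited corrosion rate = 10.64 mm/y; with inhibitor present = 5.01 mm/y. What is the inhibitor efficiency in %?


Apply the inhibitor-efficiency definition: IE = (CR_blank − CR_inh)/CR_blank × 100
IE = (10.64 − 5.01) / 10.64 × 100
IE = 5.63 / 10.64 × 100 = 52.9 %

52.9 %


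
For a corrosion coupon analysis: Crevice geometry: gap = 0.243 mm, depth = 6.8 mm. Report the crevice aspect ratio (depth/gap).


Aspect ratio = depth / gap
Ratio = 6.8 / 0.243 = 28.0

28.0


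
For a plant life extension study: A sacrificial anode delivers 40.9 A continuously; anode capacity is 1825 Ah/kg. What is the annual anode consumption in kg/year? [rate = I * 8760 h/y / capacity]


Annual consumption = current * hours per year / capacity
Rate = 40.9 * 8760 / 1825 = 196.3 kg/year

196.3 kg/year


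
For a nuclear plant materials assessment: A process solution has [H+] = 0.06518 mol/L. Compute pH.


pH = −log10[H+]
pH = −log10(0.06518) = 1.19

1.19


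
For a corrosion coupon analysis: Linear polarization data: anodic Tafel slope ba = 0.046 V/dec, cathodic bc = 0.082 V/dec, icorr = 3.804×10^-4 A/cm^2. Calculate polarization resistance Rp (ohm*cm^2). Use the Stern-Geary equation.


Apply the Stern-Geary equation: Rp = ba*bc / (2.303*icorr*(ba+bc))
ba*bc = 0.046*0.082 = 0.003772
ba+bc = 0.128; 2.303*icorr*(ba+bc) = 2.303*3.804×10^-4*0.128 = 1.1213583×10^-4
Rp = 0.003772 / 1.1213583×10^-4 = 33.6 ohm*cm^2

33.6 ohm*cm^2


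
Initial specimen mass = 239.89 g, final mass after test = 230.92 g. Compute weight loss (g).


Weight loss = initial − final
WL = 239.89 − 230.92 = 8.97 g

8.97 g


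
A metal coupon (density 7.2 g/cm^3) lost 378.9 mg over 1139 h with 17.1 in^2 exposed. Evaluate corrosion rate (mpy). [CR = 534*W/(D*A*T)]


Apply the mpy weight-loss relation: CR = 534 * W / (D * A * T)
Numerator: 534 * 378.9 = 202332.6
Denominator: 7.2 * 17.1 * 1139 = 140233.68
CR = 202332.6 / 140233.68 = 1.44282 mpy

1.44282 mpy


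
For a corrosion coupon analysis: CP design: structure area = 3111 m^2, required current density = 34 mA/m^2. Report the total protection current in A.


I = area * current density, then convert mA → A (÷1000)
I = 3111 * 34 / 1000 = 105.77 A

105.77 A


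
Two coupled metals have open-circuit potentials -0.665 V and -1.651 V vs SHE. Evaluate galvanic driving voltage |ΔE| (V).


Driving voltage is the absolute potential difference.
|ΔE| = |-0.665 − (-1.651)| = 0.986 V

0.986 V


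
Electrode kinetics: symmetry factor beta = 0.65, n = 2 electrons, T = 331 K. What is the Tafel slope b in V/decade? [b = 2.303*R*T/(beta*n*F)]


Apply the Tafel slope relation: b = 2.303*R*T/(beta*n*F)
Numerator: 2.303 * 8.314 * 331 = 6337.7
Denominator: 0.65 * 2 * 96485 = 125430.5
b = 6337.7 / 125430.5 = 0.0505 V/decade

0.0505 V/decade


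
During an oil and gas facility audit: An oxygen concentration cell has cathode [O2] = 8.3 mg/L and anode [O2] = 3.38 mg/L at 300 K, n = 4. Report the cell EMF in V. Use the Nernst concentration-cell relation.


Apply the Nernst concentration-cell relation: E = (RT/nF)*ln(C_cathode/C_anode)
RT/nF = 8.314*300/(4*96485) = 0.00646266 V
ln(8.3/3.38) = 0.89838
E = 0.00646266 * 0.89838 = 0.00581 V

0.00581 V


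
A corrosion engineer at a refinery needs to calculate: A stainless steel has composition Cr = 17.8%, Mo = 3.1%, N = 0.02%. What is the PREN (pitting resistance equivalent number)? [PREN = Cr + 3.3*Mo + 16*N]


Apply the PREN formula: PREN = Cr + 3.3*Mo + 16*N
PREN = 17.8 + 3.3*3.1 + 16*0.02
PREN = 17.8 + 10.23 + 0.32 = 28.35

28.35


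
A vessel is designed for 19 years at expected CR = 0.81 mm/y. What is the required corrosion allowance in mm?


Corrosion allowance = CR × design life
CA = 0.81 * 19 = 15.39 mm

15.39 mm


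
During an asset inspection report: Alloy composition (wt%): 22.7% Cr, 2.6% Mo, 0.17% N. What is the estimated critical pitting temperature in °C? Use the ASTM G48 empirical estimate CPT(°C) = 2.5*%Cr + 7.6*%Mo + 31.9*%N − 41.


Apply the ASTM G48 empirical CPT estimate: CPT(°C) = 2.5*%Cr + 7.6*%Mo + 31.9*%N − 41
2.5*22.7 = 56.75; 7.6*2.6 = 19.76; 31.9*0.17 = 5.423
CPT = 56.75 + 19.76 + 5.423 − 41 = 40.933 °C
Rounded to 0.1 °C: CPT ≈ 40.9 °C

40.9 °C


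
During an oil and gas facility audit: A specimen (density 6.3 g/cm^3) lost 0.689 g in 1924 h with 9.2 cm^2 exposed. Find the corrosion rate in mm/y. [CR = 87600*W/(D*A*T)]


Apply the mm/y weight-loss relation: CR = 87600 * W / (D * A * T)
Numerator: 87600 * 0.689 = 60356.4
Denominator: 6.3 * 9.2 * 1924 = 111515.04
CR = 60356.4 / 111515.04 = 0.54124 mm/y

0.54124 mm/y


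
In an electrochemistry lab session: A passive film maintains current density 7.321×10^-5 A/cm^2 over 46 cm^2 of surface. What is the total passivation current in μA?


I = i_pass * A, then convert A → μA (×10^6)
I = 7.321×10^-5 * 46 * 10^6 = 3367.66 μA

3367.66 μA


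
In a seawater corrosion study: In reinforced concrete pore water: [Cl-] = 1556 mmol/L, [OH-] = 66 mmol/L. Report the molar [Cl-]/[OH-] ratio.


Threshold parameter = [Cl-] / [OH-] (molar basis; both in mmol/L, so units cancel)
Ratio = 1556 / 66 = 23.58

23.58


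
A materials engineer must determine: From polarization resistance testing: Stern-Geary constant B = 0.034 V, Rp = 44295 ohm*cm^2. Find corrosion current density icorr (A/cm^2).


Apply the Stern-Geary relation: icorr = B / Rp
icorr = 0.034 / 44295 = 7.676×10^-7 A/cm^2

7.676×10^-7 A/cm^2


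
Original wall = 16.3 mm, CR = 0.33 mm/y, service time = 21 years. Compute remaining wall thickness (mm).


Remaining wall = original − CR × time
t = 16.3 − 0.33*21 = 16.3 − 6.93 = 9.37 mm

9.37 mm


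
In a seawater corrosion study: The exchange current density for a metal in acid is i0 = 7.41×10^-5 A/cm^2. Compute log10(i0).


i0 = 7.41×10^-5 A/cm^2
log10(i0) = -4.13

-4.13


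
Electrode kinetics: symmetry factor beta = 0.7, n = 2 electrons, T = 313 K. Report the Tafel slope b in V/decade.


Apply the Tafel slope relation: b = 2.303*R*T/(beta*n*F)
Numerator: 2.303 * 8.314 * 313 = 5993.06
Denominator: 0.7 * 2 * 96485 = 135079.0
b = 5993.06 / 135079.0 = 0.0444 V/decade

0.0444 V/decade


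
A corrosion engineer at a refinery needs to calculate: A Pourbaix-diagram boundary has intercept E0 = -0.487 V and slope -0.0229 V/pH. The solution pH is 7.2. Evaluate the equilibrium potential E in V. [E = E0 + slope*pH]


Apply the Pourbaix line equation: E = E0 + slope*pH
E = -0.487 + (-0.0229)*7.2 = -0.487 + (-0.16488) = -0.65188 V
Rounded to 4 decimal places: E = -0.6519 V

-0.6519 V


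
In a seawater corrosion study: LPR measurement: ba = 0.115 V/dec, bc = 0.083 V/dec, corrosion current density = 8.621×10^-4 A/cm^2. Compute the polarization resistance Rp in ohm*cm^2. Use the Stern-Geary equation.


Apply the Stern-Geary equation: Rp = ba*bc / (2.303*icorr*(ba+bc))
ba*bc = 0.115*0.083 = 0.009545
ba+bc = 0.198; 2.303*icorr*(ba+bc) = 2.303*8.621×10^-4*0.198 = 3.9311243×10^-4
Rp = 0.009545 / 3.9311243×10^-4 = 24.28 ohm*cm^2

24.28 ohm*cm^2


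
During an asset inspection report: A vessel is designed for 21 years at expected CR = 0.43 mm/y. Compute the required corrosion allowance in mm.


Corrosion allowance = CR × design life
CA = 0.43 * 21 = 9.03 mm

9.03 mm


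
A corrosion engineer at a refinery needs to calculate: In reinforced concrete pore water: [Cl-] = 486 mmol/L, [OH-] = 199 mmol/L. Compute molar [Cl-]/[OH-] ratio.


Threshold parameter = [Cl-] / [OH-] (molar basis; both in mmol/L, so units cancel)
Ratio = 486 / 199 = 2.44

2.44


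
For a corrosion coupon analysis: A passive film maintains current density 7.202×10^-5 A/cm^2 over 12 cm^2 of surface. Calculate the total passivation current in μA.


I = i_pass * A, then convert A → μA (×10^6)
I = 7.202×10^-5 * 12 * 10^6 = 864.24 μA

864.24 μA


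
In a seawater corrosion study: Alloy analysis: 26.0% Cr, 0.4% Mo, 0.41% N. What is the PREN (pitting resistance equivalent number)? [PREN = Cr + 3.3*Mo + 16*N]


Apply the PREN formula: PREN = Cr + 3.3*Mo + 16*N
PREN = 26.0 + 3.3*0.4 + 16*0.41
PREN = 26.0 + 1.32 + 6.56 = 33.88

33.88


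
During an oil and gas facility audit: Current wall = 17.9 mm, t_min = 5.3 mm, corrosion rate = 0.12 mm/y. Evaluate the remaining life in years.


Apply the remaining-life relation: RL = (t_current − t_min) / CR
RL = (17.9 − 5.3) / 0.12 = 12.6 / 0.12 = 105.0 years

105.0 years


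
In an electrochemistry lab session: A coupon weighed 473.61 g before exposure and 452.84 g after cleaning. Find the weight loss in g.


Weight loss = initial − final
WL = 473.61 − 452.84 = 20.77 g

20.77 g


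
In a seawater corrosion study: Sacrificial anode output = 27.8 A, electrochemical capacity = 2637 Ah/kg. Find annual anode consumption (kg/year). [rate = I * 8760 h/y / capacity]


Annual consumption = current * hours per year / capacity
Rate = 27.8 * 8760 / 2637 = 92.4 kg/year

92.4 kg/year


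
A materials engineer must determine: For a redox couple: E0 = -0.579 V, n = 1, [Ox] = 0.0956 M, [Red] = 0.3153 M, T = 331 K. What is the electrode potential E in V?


Apply the Nernst equation: E = E0 + (RT/nF)*ln([Ox]/[Red])
Step 1: RT/nF = 8.314*331/(1*96485) = 0.02852188 V
Step 2: [Ox]/[Red] = 0.0956/0.3153 = 0.303203
Step 3: ln(0.303203) = -1.193353
Step 4: correction = 0.02852188 * -1.193353 = -0.034 V
E = -0.579 + -0.034 = -0.613 V

-0.613 V


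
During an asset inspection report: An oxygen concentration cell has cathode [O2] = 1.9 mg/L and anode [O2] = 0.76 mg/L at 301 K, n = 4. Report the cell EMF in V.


Apply the Nernst concentration-cell relation: E = (RT/nF)*ln(C_cathode/C_anode)
RT/nF = 8.314*301/(4*96485) = 0.0064842 V
ln(1.9/0.76) = 0.91629
E = 0.0064842 * 0.91629 = 0.00594 V

0.00594 V


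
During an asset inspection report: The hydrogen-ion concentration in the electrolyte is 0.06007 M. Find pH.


pH = −log10[H+]
pH = −log10(0.06007) = 1.22

1.22


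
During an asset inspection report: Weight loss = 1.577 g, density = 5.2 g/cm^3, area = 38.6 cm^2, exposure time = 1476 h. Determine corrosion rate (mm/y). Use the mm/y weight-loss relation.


Apply the mm/y weight-loss relation: CR = 87600 * W / (D * A * T)
Numerator: 87600 * 1.577 = 138145.2
Denominator: 5.2 * 38.6 * 1476 = 296262.72
CR = 138145.2 / 296262.72 = 0.466293 mm/y

0.466293 mm/y


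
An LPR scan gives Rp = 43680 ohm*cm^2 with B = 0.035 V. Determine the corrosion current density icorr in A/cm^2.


Apply the Stern-Geary relation: icorr = B / Rp
icorr = 0.035 / 43680 = 8.013×10^-7 A/cm^2

8.013×10^-7 A/cm^2


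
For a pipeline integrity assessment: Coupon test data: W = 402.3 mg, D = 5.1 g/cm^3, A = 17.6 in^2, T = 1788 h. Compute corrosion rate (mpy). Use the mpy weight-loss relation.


Apply the mpy weight-loss relation: CR = 534 * W / (D * A * T)
Numerator: 534 * 402.3 = 214828.2
Denominator: 5.1 * 17.6 * 1788 = 160490.88
CR = 214828.2 / 160490.88 = 1.3386 mpy

1.3386 mpy


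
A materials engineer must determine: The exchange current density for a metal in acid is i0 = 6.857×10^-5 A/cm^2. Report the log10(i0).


i0 = 6.857×10^-5 A/cm^2
log10(i0) = -4.164

-4.164


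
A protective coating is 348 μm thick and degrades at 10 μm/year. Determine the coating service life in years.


Service life = thickness / degradation rate
Life = 348 / 10 = 34.8 years

34.8 years


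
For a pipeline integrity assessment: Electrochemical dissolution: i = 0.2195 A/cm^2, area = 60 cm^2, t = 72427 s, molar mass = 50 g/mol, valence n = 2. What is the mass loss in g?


Apply Faraday's law: m = i*A*t*M / (n*F)
Total charge passed Q = i*A*t = 0.2195*60*72427 = 953863.59 C
m = Q*M/(n*F) = 953863.59*50/(2*96485) = 247.1533 g

247.1533 g


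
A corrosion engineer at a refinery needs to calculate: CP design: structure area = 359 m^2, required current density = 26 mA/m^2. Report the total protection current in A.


I = area * current density, then convert mA → A (÷1000)
I = 359 * 26 / 1000 = 9.33 A

9.33 A


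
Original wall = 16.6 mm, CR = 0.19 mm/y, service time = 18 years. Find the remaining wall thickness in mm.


Remaining wall = original − CR × time
t = 16.6 − 0.19*18 = 16.6 − 3.42 = 13.18 mm

13.18 mm


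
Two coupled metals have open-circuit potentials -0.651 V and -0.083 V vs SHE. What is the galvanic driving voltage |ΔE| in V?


Driving voltage is the absolute potential difference.
|ΔE| = |-0.651 − (-0.083)| = 0.568 V

0.568 V


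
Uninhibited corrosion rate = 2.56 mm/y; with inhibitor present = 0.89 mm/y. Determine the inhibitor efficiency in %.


Apply the inhibitor-efficiency definition: IE = (CR_blank − CR_inh)/CR_blank × 100
IE = (2.56 − 0.89) / 2.56 × 100
IE = 1.67 / 2.56 × 100 = 65.2 %

65.2 %


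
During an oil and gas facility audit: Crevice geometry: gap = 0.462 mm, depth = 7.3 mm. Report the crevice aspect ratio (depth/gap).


Aspect ratio = depth / gap
Ratio = 7.3 / 0.462 = 15.8

15.8


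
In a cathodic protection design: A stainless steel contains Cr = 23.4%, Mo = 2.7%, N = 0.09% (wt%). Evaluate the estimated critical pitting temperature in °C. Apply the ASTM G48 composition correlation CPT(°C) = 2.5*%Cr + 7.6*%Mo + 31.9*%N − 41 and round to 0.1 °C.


Apply the ASTM G48 empirical CPT estimate: CPT(°C) = 2.5*%Cr + 7.6*%Mo + 31.9*%N − 41
2.5*23.4 = 58.5; 7.6*2.7 = 20.52; 31.9*0.09 = 2.871
CPT = 58.5 + 20.52 + 2.871 − 41 = 40.891 °C
Rounded to 0.1 °C: CPT ≈ 40.9 °C

40.9 °C


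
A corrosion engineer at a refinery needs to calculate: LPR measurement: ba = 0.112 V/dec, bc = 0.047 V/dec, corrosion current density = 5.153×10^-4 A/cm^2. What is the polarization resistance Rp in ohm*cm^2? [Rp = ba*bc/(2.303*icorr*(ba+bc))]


Apply the Stern-Geary equation: Rp = ba*bc / (2.303*icorr*(ba+bc))
ba*bc = 0.112*0.047 = 0.005264
ba+bc = 0.159; 2.303*icorr*(ba+bc) = 2.303*5.153×10^-4*0.159 = 1.8869101×10^-4
Rp = 0.005264 / 1.8869101×10^-4 = 27.9 ohm*cm^2

27.9 ohm*cm^2


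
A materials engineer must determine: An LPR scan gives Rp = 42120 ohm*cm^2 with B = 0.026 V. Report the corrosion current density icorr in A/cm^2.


Apply the Stern-Geary relation: icorr = B / Rp
icorr = 0.026 / 42120 = 6.173×10^-7 A/cm^2

6.173×10^-7 A/cm^2


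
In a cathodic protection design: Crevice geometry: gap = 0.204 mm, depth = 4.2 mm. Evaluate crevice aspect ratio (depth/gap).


Aspect ratio = depth / gap
Ratio = 4.2 / 0.204 = 20.6

20.6


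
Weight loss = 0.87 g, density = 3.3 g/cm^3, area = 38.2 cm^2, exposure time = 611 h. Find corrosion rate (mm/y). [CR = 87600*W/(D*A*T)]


Apply the mm/y weight-loss relation: CR = 87600 * W / (D * A * T)
Numerator: 87600 * 0.87 = 76212.0
Denominator: 3.3 * 38.2 * 611 = 77022.66
CR = 76212.0 / 77022.66 = 0.98948 mm/y

0.98948 mm/y


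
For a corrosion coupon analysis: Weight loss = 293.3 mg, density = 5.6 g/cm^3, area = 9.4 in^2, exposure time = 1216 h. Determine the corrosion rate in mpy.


Apply the mpy weight-loss relation: CR = 534 * W / (D * A * T)
Numerator: 534 * 293.3 = 156622.2
Denominator: 5.6 * 9.4 * 1216 = 64010.24
CR = 156622.2 / 64010.24 = 2.447 mpy

2.447 mpy


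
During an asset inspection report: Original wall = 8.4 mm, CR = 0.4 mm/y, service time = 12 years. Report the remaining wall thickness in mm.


Remaining wall = original − CR × time
t = 8.4 − 0.4*12 = 8.4 − 4.8 = 3.6 mm

3.6 mm


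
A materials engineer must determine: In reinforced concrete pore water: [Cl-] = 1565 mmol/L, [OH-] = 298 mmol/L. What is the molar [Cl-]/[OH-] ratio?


Threshold parameter = [Cl-] / [OH-] (molar basis; both in mmol/L, so units cancel)
Ratio = 1565 / 298 = 5.25

5.25


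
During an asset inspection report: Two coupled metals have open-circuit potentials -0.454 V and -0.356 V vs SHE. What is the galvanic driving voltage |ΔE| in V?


Driving voltage is the absolute potential difference.
|ΔE| = |-0.454 − (-0.356)| = 0.098 V

0.098 V


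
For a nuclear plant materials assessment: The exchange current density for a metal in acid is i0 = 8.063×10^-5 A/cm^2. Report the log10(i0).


i0 = 8.063×10^-5 A/cm^2
log10(i0) = -4.094

-4.094


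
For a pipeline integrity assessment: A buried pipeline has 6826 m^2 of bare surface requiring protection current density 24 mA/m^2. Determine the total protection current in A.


I = area * current density, then convert mA → A (÷1000)
I = 6826 * 24 / 1000 = 163.82 A

163.82 A


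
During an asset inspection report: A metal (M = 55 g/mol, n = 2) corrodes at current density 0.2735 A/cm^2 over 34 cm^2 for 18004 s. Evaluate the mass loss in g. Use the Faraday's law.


Apply Faraday's law: m = i*A*t*M / (n*F)
Total charge passed Q = i*A*t = 0.2735*34*18004 = 167419.196 C
m = Q*M/(n*F) = 167419.196*55/(2*96485) = 47.71755 g

47.71755 g


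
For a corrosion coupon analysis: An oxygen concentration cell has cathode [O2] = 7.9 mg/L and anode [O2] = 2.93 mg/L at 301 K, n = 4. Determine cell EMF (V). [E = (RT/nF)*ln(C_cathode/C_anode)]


Apply the Nernst concentration-cell relation: E = (RT/nF)*ln(C_cathode/C_anode)
RT/nF = 8.314*301/(4*96485) = 0.0064842 V
ln(7.9/2.93) = 0.99186
E = 0.0064842 * 0.99186 = 0.00643 V

0.00643 V


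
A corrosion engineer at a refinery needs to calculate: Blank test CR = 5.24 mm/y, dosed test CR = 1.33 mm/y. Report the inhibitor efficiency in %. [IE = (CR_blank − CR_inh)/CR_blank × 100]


Apply the inhibitor-efficiency definition: IE = (CR_blank − CR_inh)/CR_blank × 100
IE = (5.24 − 1.33) / 5.24 × 100
IE = 3.91 / 5.24 × 100 = 74.6 %

74.6 %


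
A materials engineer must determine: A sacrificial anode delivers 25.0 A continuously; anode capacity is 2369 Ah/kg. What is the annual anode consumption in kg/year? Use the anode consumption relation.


Annual consumption = current * hours per year / capacity
Rate = 25.0 * 8760 / 2369 = 92.4 kg/year

92.4 kg/year
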